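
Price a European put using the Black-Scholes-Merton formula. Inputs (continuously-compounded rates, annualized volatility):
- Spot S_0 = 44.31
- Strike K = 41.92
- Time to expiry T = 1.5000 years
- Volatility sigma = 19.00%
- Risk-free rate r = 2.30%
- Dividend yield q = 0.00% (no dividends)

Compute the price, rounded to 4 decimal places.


d1 = (ln(S/K) + (r - q + 0.5*sigma^2) * T) / (sigma * sqrt(T)) = 0.50288602
d2 = d1 - sigma * sqrt(T) = 0.27018450
exp(-rT) = 0.96608834; exp(-qT) = 1.00000000
P = K * exp(-rT) * N(-d2) - S_0 * exp(-qT) * N(-d1)
N(-d1) = 0.30752220; N(-d2) = 0.39350916
P = 41.9200 * 0.96608834 * 0.39350916 - 44.3100 * 1.00000000 * 0.30752220 = 2.3102

Answer: Price = 2.3102


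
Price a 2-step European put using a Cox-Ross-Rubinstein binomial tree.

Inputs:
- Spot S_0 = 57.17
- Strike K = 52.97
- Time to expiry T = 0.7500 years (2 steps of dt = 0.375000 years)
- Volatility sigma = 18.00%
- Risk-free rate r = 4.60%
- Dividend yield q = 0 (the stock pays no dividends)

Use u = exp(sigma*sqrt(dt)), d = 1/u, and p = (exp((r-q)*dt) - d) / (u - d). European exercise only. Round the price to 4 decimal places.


dt = T/N = 0.375000
u = exp(sigma*sqrt(dt)) = 1.116532; d = 1/u = 0.895631
p = (exp((r-q)*dt) - d) / (u - d) = 0.551238
Discount per step: exp(-r*dt) = 0.982898
Stock lattice S(k, i) with i counting down-moves:
  k=0: S(0,0) = 57.1700
  k=1: S(1,0) = 63.8321; S(1,1) = 51.2032
  k=2: S(2,0) = 71.2706; S(2,1) = 57.1700; S(2,2) = 45.8592
Terminal payoffs V(N, i) = max(K - S_T, 0):
  V(2,0) = 0.000000; V(2,1) = 0.000000; V(2,2) = 7.110829
Backward induction: V(k, i) = exp(-r*dt) * [p * V(k+1, i) + (1-p) * V(k+1, i+1)].
  V(1,0) = exp(-r*dt) * [p*0.000000 + (1-p)*0.000000] = 0.000000
  V(1,1) = exp(-r*dt) * [p*0.000000 + (1-p)*7.110829] = 3.136497
  V(0,0) = exp(-r*dt) * [p*0.000000 + (1-p)*3.136497] = 1.383469

Answer: Price = V(0,0) = 1.3835


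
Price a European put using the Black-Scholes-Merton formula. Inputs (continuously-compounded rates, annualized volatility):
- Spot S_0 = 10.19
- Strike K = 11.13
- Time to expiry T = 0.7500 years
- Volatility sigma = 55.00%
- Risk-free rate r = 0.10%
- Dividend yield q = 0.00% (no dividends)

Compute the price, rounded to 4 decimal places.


Answer: Price = 2.5048

Derivation:
d1 = (ln(S/K) + (r - q + 0.5*sigma^2) * T) / (sigma * sqrt(T)) = 0.05448125
d2 = d1 - sigma * sqrt(T) = -0.42183272
exp(-rT) = 0.99925028; exp(-qT) = 1.00000000
P = K * exp(-rT) * N(-d2) - S_0 * exp(-qT) * N(-d1)
N(-d1) = 0.47827587; N(-d2) = 0.66342644
P = 11.1300 * 0.99925028 * 0.66342644 - 10.1900 * 1.00000000 * 0.47827587 = 2.5048


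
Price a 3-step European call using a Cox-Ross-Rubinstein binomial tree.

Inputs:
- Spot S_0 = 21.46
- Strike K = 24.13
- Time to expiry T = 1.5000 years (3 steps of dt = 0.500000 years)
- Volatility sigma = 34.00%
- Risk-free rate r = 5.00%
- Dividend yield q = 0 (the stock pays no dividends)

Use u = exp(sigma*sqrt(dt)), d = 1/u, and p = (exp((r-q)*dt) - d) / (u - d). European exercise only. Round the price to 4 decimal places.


Answer: Price = V(0,0) = 3.2988

Derivation:
dt = T/N = 0.500000
u = exp(sigma*sqrt(dt)) = 1.271778; d = 1/u = 0.786300
p = (exp((r-q)*dt) - d) / (u - d) = 0.492328
Discount per step: exp(-r*dt) = 0.975310
Stock lattice S(k, i) with i counting down-moves:
  k=0: S(0,0) = 21.4600
  k=1: S(1,0) = 27.2924; S(1,1) = 16.8740
  k=2: S(2,0) = 34.7098; S(2,1) = 21.4600; S(2,2) = 13.2680
  k=3: S(3,0) = 44.1432; S(3,1) = 27.2924; S(3,2) = 16.8740; S(3,3) = 10.4327
Terminal payoffs V(N, i) = max(S_T - K, 0):
  V(3,0) = 20.013234; V(3,1) = 3.162366; V(3,2) = 0.000000; V(3,3) = 0.000000
Backward induction: V(k, i) = exp(-r*dt) * [p * V(k+1, i) + (1-p) * V(k+1, i+1)].
  V(2,0) = exp(-r*dt) * [p*20.013234 + (1-p)*3.162366] = 11.175616
  V(2,1) = exp(-r*dt) * [p*3.162366 + (1-p)*0.000000] = 1.518482
  V(2,2) = exp(-r*dt) * [p*0.000000 + (1-p)*0.000000] = 0.000000
  V(1,0) = exp(-r*dt) * [p*11.175616 + (1-p)*1.518482] = 6.118085
  V(1,1) = exp(-r*dt) * [p*1.518482 + (1-p)*0.000000] = 0.729134
  V(0,0) = exp(-r*dt) * [p*6.118085 + (1-p)*0.729134] = 3.298759


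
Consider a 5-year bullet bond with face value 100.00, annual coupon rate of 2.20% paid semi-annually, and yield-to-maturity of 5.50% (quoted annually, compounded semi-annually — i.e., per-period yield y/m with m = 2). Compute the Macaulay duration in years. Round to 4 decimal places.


Answer: Macaulay duration = 4.7382 years

Derivation:
Coupon per period c = face * coupon_rate / m = 1.100000
Periods per year m = 2; per-period yield y/m = 0.027500
Number of cashflows N = 10
Cashflows (t years, CF_t, discount factor 1/(1+y/m)^(m*t), PV):
  t = 0.5000: CF_t = 1.100000, DF = 0.973236, PV = 1.070560
  t = 1.0000: CF_t = 1.100000, DF = 0.947188, PV = 1.041907
  t = 1.5000: CF_t = 1.100000, DF = 0.921838, PV = 1.014022
  t = 2.0000: CF_t = 1.100000, DF = 0.897166, PV = 0.986882
  t = 2.5000: CF_t = 1.100000, DF = 0.873154, PV = 0.960469
  t = 3.0000: CF_t = 1.100000, DF = 0.849785, PV = 0.934763
  t = 3.5000: CF_t = 1.100000, DF = 0.827041, PV = 0.909745
  t = 4.0000: CF_t = 1.100000, DF = 0.804906, PV = 0.885397
  t = 4.5000: CF_t = 1.100000, DF = 0.783364, PV = 0.861700
  t = 5.0000: CF_t = 101.100000, DF = 0.762398, PV = 77.078428
Price P = sum_t PV_t = 85.743874
Macaulay numerator sum_t t * PV_t:
  t * PV_t at t = 0.5000: 0.535280
  t * PV_t at t = 1.0000: 1.041907
  t * PV_t at t = 1.5000: 1.521032
  t * PV_t at t = 2.0000: 1.973765
  t * PV_t at t = 2.5000: 2.401173
  t * PV_t at t = 3.0000: 2.804290
  t * PV_t at t = 3.5000: 3.184109
  t * PV_t at t = 4.0000: 3.541588
  t * PV_t at t = 4.5000: 3.877651
  t * PV_t at t = 5.0000: 385.392141
Macaulay duration D = (sum_t t * PV_t) / P = 406.272937 / 85.743874 = 4.738215


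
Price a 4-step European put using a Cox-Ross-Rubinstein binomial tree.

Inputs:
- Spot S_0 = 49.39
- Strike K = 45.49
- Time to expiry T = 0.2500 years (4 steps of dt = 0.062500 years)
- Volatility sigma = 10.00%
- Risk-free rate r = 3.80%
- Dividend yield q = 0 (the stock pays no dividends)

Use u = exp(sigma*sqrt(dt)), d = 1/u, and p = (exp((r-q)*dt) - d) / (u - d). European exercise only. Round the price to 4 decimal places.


Answer: Price = V(0,0) = 0.0351

Derivation:
dt = T/N = 0.062500
u = exp(sigma*sqrt(dt)) = 1.025315; d = 1/u = 0.975310
p = (exp((r-q)*dt) - d) / (u - d) = 0.541302
Discount per step: exp(-r*dt) = 0.997628
Stock lattice S(k, i) with i counting down-moves:
  k=0: S(0,0) = 49.3900
  k=1: S(1,0) = 50.6403; S(1,1) = 48.1706
  k=2: S(2,0) = 51.9223; S(2,1) = 49.3900; S(2,2) = 46.9812
  k=3: S(3,0) = 53.2367; S(3,1) = 50.6403; S(3,2) = 48.1706; S(3,3) = 45.8213
  k=4: S(4,0) = 54.5844; S(4,1) = 51.9223; S(4,2) = 49.3900; S(4,3) = 46.9812; S(4,4) = 44.6899
Terminal payoffs V(N, i) = max(K - S_T, 0):
  V(4,0) = 0.000000; V(4,1) = 0.000000; V(4,2) = 0.000000; V(4,3) = 0.000000; V(4,4) = 0.800080
Backward induction: V(k, i) = exp(-r*dt) * [p * V(k+1, i) + (1-p) * V(k+1, i+1)].
  V(3,0) = exp(-r*dt) * [p*0.000000 + (1-p)*0.000000] = 0.000000
  V(3,1) = exp(-r*dt) * [p*0.000000 + (1-p)*0.000000] = 0.000000
  V(3,2) = exp(-r*dt) * [p*0.000000 + (1-p)*0.000000] = 0.000000
  V(3,3) = exp(-r*dt) * [p*0.000000 + (1-p)*0.800080] = 0.366125
  V(2,0) = exp(-r*dt) * [p*0.000000 + (1-p)*0.000000] = 0.000000
  V(2,1) = exp(-r*dt) * [p*0.000000 + (1-p)*0.000000] = 0.000000
  V(2,2) = exp(-r*dt) * [p*0.000000 + (1-p)*0.366125] = 0.167542
  V(1,0) = exp(-r*dt) * [p*0.000000 + (1-p)*0.000000] = 0.000000
  V(1,1) = exp(-r*dt) * [p*0.000000 + (1-p)*0.167542] = 0.076669
  V(0,0) = exp(-r*dt) * [p*0.000000 + (1-p)*0.076669] = 0.035085


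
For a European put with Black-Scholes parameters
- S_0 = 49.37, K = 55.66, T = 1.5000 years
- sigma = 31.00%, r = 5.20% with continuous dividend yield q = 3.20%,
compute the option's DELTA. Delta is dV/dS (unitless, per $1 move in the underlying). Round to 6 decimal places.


d1 = -0.0469980800; d2 = -0.4266689902
phi(d1) = 0.3985019279; exp(-qT) = 0.9531337871; exp(-rT) = 0.9249644265
N(-d1) = 0.5187426211
Delta = -exp(-qT) * N(-d1) = -0.9531337871 * 0.5187426211 = -0.494431

Answer: Delta = -0.494431


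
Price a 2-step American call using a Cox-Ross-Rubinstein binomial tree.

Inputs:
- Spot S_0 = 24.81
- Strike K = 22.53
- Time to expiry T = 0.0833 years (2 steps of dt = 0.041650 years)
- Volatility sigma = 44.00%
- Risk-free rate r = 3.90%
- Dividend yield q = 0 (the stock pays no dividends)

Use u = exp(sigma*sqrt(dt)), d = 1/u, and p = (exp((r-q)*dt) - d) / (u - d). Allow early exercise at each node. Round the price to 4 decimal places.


Answer: Price = V(0,0) = 2.8256

Derivation:
dt = T/N = 0.041650
u = exp(sigma*sqrt(dt)) = 1.093952; d = 1/u = 0.914117
p = (exp((r-q)*dt) - d) / (u - d) = 0.486606
Discount per step: exp(-r*dt) = 0.998377
Stock lattice S(k, i) with i counting down-moves:
  k=0: S(0,0) = 24.8100
  k=1: S(1,0) = 27.1409; S(1,1) = 22.6792
  k=2: S(2,0) = 29.6909; S(2,1) = 24.8100; S(2,2) = 20.7315
Terminal payoffs V(N, i) = max(S_T - K, 0):
  V(2,0) = 7.160886; V(2,1) = 2.280000; V(2,2) = 0.000000
Backward induction: V(k, i) = exp(-r*dt) * [p * V(k+1, i) + (1-p) * V(k+1, i+1)]; then take max(V_cont, immediate exercise) for American.
  V(1,0) = exp(-r*dt) * [p*7.160886 + (1-p)*2.280000] = 4.647511; exercise = 4.610945; V(1,0) = max -> 4.647511
  V(1,1) = exp(-r*dt) * [p*2.280000 + (1-p)*0.000000] = 1.107660; exercise = 0.149244; V(1,1) = max -> 1.107660
  V(0,0) = exp(-r*dt) * [p*4.647511 + (1-p)*1.107660] = 2.825579; exercise = 2.280000; V(0,0) = max -> 2.825579


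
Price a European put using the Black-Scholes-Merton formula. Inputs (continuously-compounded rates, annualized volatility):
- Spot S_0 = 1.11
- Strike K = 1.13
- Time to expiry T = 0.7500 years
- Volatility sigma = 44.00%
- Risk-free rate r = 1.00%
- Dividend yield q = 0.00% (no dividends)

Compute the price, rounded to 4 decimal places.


d1 = (ln(S/K) + (r - q + 0.5*sigma^2) * T) / (sigma * sqrt(T)) = 0.16334389
d2 = d1 - sigma * sqrt(T) = -0.21770729
exp(-rT) = 0.99252805; exp(-qT) = 1.00000000
P = K * exp(-rT) * N(-d2) - S_0 * exp(-qT) * N(-d1)
N(-d1) = 0.43512384; N(-d2) = 0.58617141
P = 1.1300 * 0.99252805 * 0.58617141 - 1.1100 * 1.00000000 * 0.43512384 = 0.1744

Answer: Price = 0.1744


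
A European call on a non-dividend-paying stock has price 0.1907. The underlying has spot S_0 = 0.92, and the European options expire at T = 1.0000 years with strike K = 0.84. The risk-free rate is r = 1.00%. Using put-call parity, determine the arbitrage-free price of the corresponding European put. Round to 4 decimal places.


Answer: Put price = 0.1023

Derivation:
Put-call parity: C - P = S_0 * exp(-qT) - K * exp(-rT).
S_0 * exp(-qT) = 0.9200 * 1.00000000 = 0.92000000
K * exp(-rT) = 0.8400 * 0.99004983 = 0.83164186
P = C - S*exp(-qT) + K*exp(-rT)
P = 0.1907 - 0.92000000 + 0.83164186 = 0.1023


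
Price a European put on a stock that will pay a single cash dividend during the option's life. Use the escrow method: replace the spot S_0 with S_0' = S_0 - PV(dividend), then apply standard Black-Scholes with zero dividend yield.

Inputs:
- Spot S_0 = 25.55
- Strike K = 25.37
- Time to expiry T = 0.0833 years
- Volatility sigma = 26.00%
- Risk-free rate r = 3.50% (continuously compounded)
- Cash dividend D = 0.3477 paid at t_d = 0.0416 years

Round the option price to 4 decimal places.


PV(D) = D * exp(-r * t_d) = 0.3477 * 0.99854506 = 0.34719412
S_0' = S_0 - PV(D) = 25.5500 - 0.34719412 = 25.20280588
d1 = (ln(S_0'/K) + (r + sigma^2/2)*T) / (sigma*sqrt(T)) = -0.01174033
d2 = d1 - sigma*sqrt(T) = -0.08678086
exp(-rT) = 0.99708875
N(-d1) = 0.50468361; N(-d2) = 0.53457715
P = K * exp(-rT) * N(-d2) - S_0' * N(-d1) = 25.3700 * 0.99708875 * 0.53457715 - 25.20280588 * 0.50468361 = 0.8033

Answer: Price = 0.8033


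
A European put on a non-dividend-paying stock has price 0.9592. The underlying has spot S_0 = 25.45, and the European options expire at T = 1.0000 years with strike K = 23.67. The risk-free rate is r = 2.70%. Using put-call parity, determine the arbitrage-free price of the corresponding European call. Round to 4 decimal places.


Answer: Call price = 3.3697

Derivation:
Put-call parity: C - P = S_0 * exp(-qT) - K * exp(-rT).
S_0 * exp(-qT) = 25.4500 * 1.00000000 = 25.45000000
K * exp(-rT) = 23.6700 * 0.97336124 = 23.03946059
C = P + S*exp(-qT) - K*exp(-rT)
C = 0.9592 + 25.45000000 - 23.03946059 = 3.3697


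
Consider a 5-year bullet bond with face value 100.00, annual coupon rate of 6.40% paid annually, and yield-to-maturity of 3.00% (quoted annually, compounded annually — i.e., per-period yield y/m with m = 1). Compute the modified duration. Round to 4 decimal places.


Coupon per period c = face * coupon_rate / m = 6.400000
Periods per year m = 1; per-period yield y/m = 0.030000
Number of cashflows N = 5
Cashflows (t years, CF_t, discount factor 1/(1+y/m)^(m*t), PV):
  t = 1.0000: CF_t = 6.400000, DF = 0.970874, PV = 6.213592
  t = 2.0000: CF_t = 6.400000, DF = 0.942596, PV = 6.032614
  t = 3.0000: CF_t = 6.400000, DF = 0.915142, PV = 5.856907
  t = 4.0000: CF_t = 6.400000, DF = 0.888487, PV = 5.686317
  t = 5.0000: CF_t = 106.400000, DF = 0.862609, PV = 91.781575
Price P = sum_t PV_t = 115.571004
First compute Macaulay numerator sum_t t * PV_t:
  t * PV_t at t = 1.0000: 6.213592
  t * PV_t at t = 2.0000: 12.065228
  t * PV_t at t = 3.0000: 17.570720
  t * PV_t at t = 4.0000: 22.745268
  t * PV_t at t = 5.0000: 458.907873
Macaulay duration D = 517.502681 / 115.571004 = 4.477790
Modified duration = D / (1 + y/m) = 4.477790 / (1 + 0.030000) = 4.347369

Answer: Modified duration = 4.3474


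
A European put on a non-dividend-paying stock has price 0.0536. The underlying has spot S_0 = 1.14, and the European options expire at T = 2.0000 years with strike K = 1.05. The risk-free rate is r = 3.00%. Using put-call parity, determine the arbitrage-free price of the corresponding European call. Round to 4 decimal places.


Put-call parity: C - P = S_0 * exp(-qT) - K * exp(-rT).
S_0 * exp(-qT) = 1.1400 * 1.00000000 = 1.14000000
K * exp(-rT) = 1.0500 * 0.94176453 = 0.98885276
C = P + S*exp(-qT) - K*exp(-rT)
C = 0.0536 + 1.14000000 - 0.98885276 = 0.2047

Answer: Call price = 0.2047


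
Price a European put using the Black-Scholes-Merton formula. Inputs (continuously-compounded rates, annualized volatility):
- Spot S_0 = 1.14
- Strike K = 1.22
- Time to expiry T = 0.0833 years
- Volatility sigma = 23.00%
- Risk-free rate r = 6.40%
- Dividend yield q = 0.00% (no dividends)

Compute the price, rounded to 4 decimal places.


Answer: Price = 0.0808

Derivation:
d1 = (ln(S/K) + (r - q + 0.5*sigma^2) * T) / (sigma * sqrt(T)) = -0.90819967
d2 = d1 - sigma * sqrt(T) = -0.97458168
exp(-rT) = 0.99468299; exp(-qT) = 1.00000000
P = K * exp(-rT) * N(-d2) - S_0 * exp(-qT) * N(-d1)
N(-d1) = 0.81811363; N(-d2) = 0.83511610
P = 1.2200 * 0.99468299 * 0.83511610 - 1.1400 * 1.00000000 * 0.81811363 = 0.0808


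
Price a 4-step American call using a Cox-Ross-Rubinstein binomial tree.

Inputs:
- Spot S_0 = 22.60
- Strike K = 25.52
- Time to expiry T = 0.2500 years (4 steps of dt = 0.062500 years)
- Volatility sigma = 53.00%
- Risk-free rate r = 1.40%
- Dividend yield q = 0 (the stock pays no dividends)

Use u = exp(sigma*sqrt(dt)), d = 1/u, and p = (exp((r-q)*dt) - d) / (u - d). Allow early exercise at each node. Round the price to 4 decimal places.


dt = T/N = 0.062500
u = exp(sigma*sqrt(dt)) = 1.141679; d = 1/u = 0.875903
p = (exp((r-q)*dt) - d) / (u - d) = 0.470217
Discount per step: exp(-r*dt) = 0.999125
Stock lattice S(k, i) with i counting down-moves:
  k=0: S(0,0) = 22.6000
  k=1: S(1,0) = 25.8019; S(1,1) = 19.7954
  k=2: S(2,0) = 29.4575; S(2,1) = 22.6000; S(2,2) = 17.3389
  k=3: S(3,0) = 33.6311; S(3,1) = 25.8019; S(3,2) = 19.7954; S(3,3) = 15.1872
  k=4: S(4,0) = 38.3959; S(4,1) = 29.4575; S(4,2) = 22.6000; S(4,3) = 17.3389; S(4,4) = 13.3025
Terminal payoffs V(N, i) = max(S_T - K, 0):
  V(4,0) = 12.875870; V(4,1) = 3.937540; V(4,2) = 0.000000; V(4,3) = 0.000000; V(4,4) = 0.000000
Backward induction: V(k, i) = exp(-r*dt) * [p * V(k+1, i) + (1-p) * V(k+1, i+1)]; then take max(V_cont, immediate exercise) for American.
  V(3,0) = exp(-r*dt) * [p*12.875870 + (1-p)*3.937540] = 8.133376; exercise = 8.111055; V(3,0) = max -> 8.133376
  V(3,1) = exp(-r*dt) * [p*3.937540 + (1-p)*0.000000] = 1.849879; exercise = 0.281946; V(3,1) = max -> 1.849879
  V(3,2) = exp(-r*dt) * [p*0.000000 + (1-p)*0.000000] = 0.000000; exercise = 0.000000; V(3,2) = max -> 0.000000
  V(3,3) = exp(-r*dt) * [p*0.000000 + (1-p)*0.000000] = 0.000000; exercise = 0.000000; V(3,3) = max -> 0.000000
  V(2,0) = exp(-r*dt) * [p*8.133376 + (1-p)*1.849879] = 4.800284; exercise = 3.937540; V(2,0) = max -> 4.800284
  V(2,1) = exp(-r*dt) * [p*1.849879 + (1-p)*0.000000] = 0.869084; exercise = 0.000000; V(2,1) = max -> 0.869084
  V(2,2) = exp(-r*dt) * [p*0.000000 + (1-p)*0.000000] = 0.000000; exercise = 0.000000; V(2,2) = max -> 0.000000
  V(1,0) = exp(-r*dt) * [p*4.800284 + (1-p)*0.869084] = 2.715225; exercise = 0.281946; V(1,0) = max -> 2.715225
  V(1,1) = exp(-r*dt) * [p*0.869084 + (1-p)*0.000000] = 0.408301; exercise = 0.000000; V(1,1) = max -> 0.408301
  V(0,0) = exp(-r*dt) * [p*2.715225 + (1-p)*0.408301] = 1.491750; exercise = 0.000000; V(0,0) = max -> 1.491750

Answer: Price = V(0,0) = 1.4917


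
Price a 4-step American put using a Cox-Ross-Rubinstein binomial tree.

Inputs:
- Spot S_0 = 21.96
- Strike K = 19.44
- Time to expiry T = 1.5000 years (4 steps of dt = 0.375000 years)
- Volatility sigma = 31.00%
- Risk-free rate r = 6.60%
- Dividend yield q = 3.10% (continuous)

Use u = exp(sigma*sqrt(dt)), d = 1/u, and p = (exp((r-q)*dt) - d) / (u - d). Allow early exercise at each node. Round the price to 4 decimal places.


Answer: Price = V(0,0) = 1.6663

Derivation:
dt = T/N = 0.375000
u = exp(sigma*sqrt(dt)) = 1.209051; d = 1/u = 0.827095
p = (exp((r-q)*dt) - d) / (u - d) = 0.487272
Discount per step: exp(-r*dt) = 0.975554
Stock lattice S(k, i) with i counting down-moves:
  k=0: S(0,0) = 21.9600
  k=1: S(1,0) = 26.5508; S(1,1) = 18.1630
  k=2: S(2,0) = 32.1012; S(2,1) = 21.9600; S(2,2) = 15.0225
  k=3: S(3,0) = 38.8120; S(3,1) = 26.5508; S(3,2) = 18.1630; S(3,3) = 12.4251
  k=4: S(4,0) = 46.9257; S(4,1) = 32.1012; S(4,2) = 21.9600; S(4,3) = 15.0225; S(4,4) = 10.2767
Terminal payoffs V(N, i) = max(K - S_T, 0):
  V(4,0) = 0.000000; V(4,1) = 0.000000; V(4,2) = 0.000000; V(4,3) = 4.417461; V(4,4) = 9.163284
Backward induction: V(k, i) = exp(-r*dt) * [p * V(k+1, i) + (1-p) * V(k+1, i+1)]; then take max(V_cont, immediate exercise) for American.
  V(3,0) = exp(-r*dt) * [p*0.000000 + (1-p)*0.000000] = 0.000000; exercise = 0.000000; V(3,0) = max -> 0.000000
  V(3,1) = exp(-r*dt) * [p*0.000000 + (1-p)*0.000000] = 0.000000; exercise = 0.000000; V(3,1) = max -> 0.000000
  V(3,2) = exp(-r*dt) * [p*0.000000 + (1-p)*4.417461] = 2.209585; exercise = 1.276989; V(3,2) = max -> 2.209585
  V(3,3) = exp(-r*dt) * [p*4.417461 + (1-p)*9.163284] = 6.683300; exercise = 7.014929; V(3,3) = max -> 7.014929
  V(2,0) = exp(-r*dt) * [p*0.000000 + (1-p)*0.000000] = 0.000000; exercise = 0.000000; V(2,0) = max -> 0.000000
  V(2,1) = exp(-r*dt) * [p*0.000000 + (1-p)*2.209585] = 1.105220; exercise = 0.000000; V(2,1) = max -> 1.105220
  V(2,2) = exp(-r*dt) * [p*2.209585 + (1-p)*7.014929] = 4.559171; exercise = 4.417461; V(2,2) = max -> 4.559171
  V(1,0) = exp(-r*dt) * [p*0.000000 + (1-p)*1.105220] = 0.552824; exercise = 0.000000; V(1,0) = max -> 0.552824
  V(1,1) = exp(-r*dt) * [p*1.105220 + (1-p)*4.559171] = 2.805845; exercise = 1.276989; V(1,1) = max -> 2.805845
  V(0,0) = exp(-r*dt) * [p*0.552824 + (1-p)*2.805845] = 1.666256; exercise = 0.000000; V(0,0) = max -> 1.666256


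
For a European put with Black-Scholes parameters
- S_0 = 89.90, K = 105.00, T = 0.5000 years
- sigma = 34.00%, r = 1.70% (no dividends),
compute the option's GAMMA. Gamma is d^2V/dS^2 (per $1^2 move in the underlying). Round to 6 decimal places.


d1 = -0.4902429907; d2 = -0.7306592963
phi(d1) = 0.3537702357; exp(-qT) = 1.0000000000; exp(-rT) = 0.9915360229
Gamma = exp(-qT) * phi(d1) / (S * sigma * sqrt(T)) = 1.0000000000 * 0.3537702357 / (89.9000 * 0.3400 * 0.7071067812) = 0.016368

Answer: Gamma = 0.016368


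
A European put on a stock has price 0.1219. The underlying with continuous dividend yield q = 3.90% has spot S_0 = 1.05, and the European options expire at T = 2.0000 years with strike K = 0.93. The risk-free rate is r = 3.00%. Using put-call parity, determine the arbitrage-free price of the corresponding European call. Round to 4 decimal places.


Answer: Call price = 0.2173

Derivation:
Put-call parity: C - P = S_0 * exp(-qT) - K * exp(-rT).
S_0 * exp(-qT) = 1.0500 * 0.92496443 = 0.97121265
K * exp(-rT) = 0.9300 * 0.94176453 = 0.87584102
C = P + S*exp(-qT) - K*exp(-rT)
C = 0.1219 + 0.97121265 - 0.87584102 = 0.2173


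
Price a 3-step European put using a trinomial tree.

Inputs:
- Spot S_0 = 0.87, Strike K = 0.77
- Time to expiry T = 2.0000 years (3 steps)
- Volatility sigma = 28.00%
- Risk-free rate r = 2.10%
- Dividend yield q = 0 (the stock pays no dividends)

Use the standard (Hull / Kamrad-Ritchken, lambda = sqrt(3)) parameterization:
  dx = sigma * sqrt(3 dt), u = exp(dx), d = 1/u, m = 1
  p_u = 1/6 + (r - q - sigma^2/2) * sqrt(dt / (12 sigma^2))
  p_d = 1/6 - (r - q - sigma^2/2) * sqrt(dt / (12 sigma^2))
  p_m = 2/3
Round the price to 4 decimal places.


dt = T/N = 0.666667; dx = sigma*sqrt(3*dt) = 0.395980
u = exp(dx) = 1.485839; d = 1/u = 0.673020
p_u = 0.151346, p_m = 0.666667, p_d = 0.181987
Discount per step: exp(-r*dt) = 0.986098
Stock lattice S(k, j) with j the centered position index:
  k=0: S(0,+0) = 0.8700
  k=1: S(1,-1) = 0.5855; S(1,+0) = 0.8700; S(1,+1) = 1.2927
  k=2: S(2,-2) = 0.3941; S(2,-1) = 0.5855; S(2,+0) = 0.8700; S(2,+1) = 1.2927; S(2,+2) = 1.9207
  k=3: S(3,-3) = 0.2652; S(3,-2) = 0.3941; S(3,-1) = 0.5855; S(3,+0) = 0.8700; S(3,+1) = 1.2927; S(3,+2) = 1.9207; S(3,+3) = 2.8539
Terminal payoffs V(N, j) = max(K - S_T, 0):
  V(3,-3) = 0.504782; V(3,-2) = 0.375928; V(3,-1) = 0.184472; V(3,+0) = 0.000000; V(3,+1) = 0.000000; V(3,+2) = 0.000000; V(3,+3) = 0.000000
Backward induction: V(k, j) = exp(-r*dt) * [p_u * V(k+1, j+1) + p_m * V(k+1, j) + p_d * V(k+1, j-1)]
  V(2,-2) = exp(-r*dt) * [p_u*0.184472 + p_m*0.375928 + p_d*0.504782] = 0.365252
  V(2,-1) = exp(-r*dt) * [p_u*0.000000 + p_m*0.184472 + p_d*0.375928] = 0.188735
  V(2,+0) = exp(-r*dt) * [p_u*0.000000 + p_m*0.000000 + p_d*0.184472] = 0.033105
  V(2,+1) = exp(-r*dt) * [p_u*0.000000 + p_m*0.000000 + p_d*0.000000] = 0.000000
  V(2,+2) = exp(-r*dt) * [p_u*0.000000 + p_m*0.000000 + p_d*0.000000] = 0.000000
  V(1,-1) = exp(-r*dt) * [p_u*0.033105 + p_m*0.188735 + p_d*0.365252] = 0.194562
  V(1,+0) = exp(-r*dt) * [p_u*0.000000 + p_m*0.033105 + p_d*0.188735] = 0.055633
  V(1,+1) = exp(-r*dt) * [p_u*0.000000 + p_m*0.000000 + p_d*0.033105] = 0.005941
  V(0,+0) = exp(-r*dt) * [p_u*0.005941 + p_m*0.055633 + p_d*0.194562] = 0.072375

Answer: Price = V(0,0) = 0.0724


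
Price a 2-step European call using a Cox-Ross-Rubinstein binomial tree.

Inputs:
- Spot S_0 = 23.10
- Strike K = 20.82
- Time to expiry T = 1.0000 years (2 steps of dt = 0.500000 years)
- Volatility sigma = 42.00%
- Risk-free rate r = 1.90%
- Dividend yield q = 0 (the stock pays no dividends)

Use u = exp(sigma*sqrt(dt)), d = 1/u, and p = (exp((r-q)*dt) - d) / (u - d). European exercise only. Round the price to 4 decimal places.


Answer: Price = V(0,0) = 5.1348

Derivation:
dt = T/N = 0.500000
u = exp(sigma*sqrt(dt)) = 1.345795; d = 1/u = 0.743055
p = (exp((r-q)*dt) - d) / (u - d) = 0.442131
Discount per step: exp(-r*dt) = 0.990545
Stock lattice S(k, i) with i counting down-moves:
  k=0: S(0,0) = 23.1000
  k=1: S(1,0) = 31.0879; S(1,1) = 17.1646
  k=2: S(2,0) = 41.8379; S(2,1) = 23.1000; S(2,2) = 12.7542
Terminal payoffs V(N, i) = max(S_T - K, 0):
  V(2,0) = 21.017887; V(2,1) = 2.280000; V(2,2) = 0.000000
Backward induction: V(k, i) = exp(-r*dt) * [p * V(k+1, i) + (1-p) * V(k+1, i+1)].
  V(1,0) = exp(-r*dt) * [p*21.017887 + (1-p)*2.280000] = 10.464716
  V(1,1) = exp(-r*dt) * [p*2.280000 + (1-p)*0.000000] = 0.998528
  V(0,0) = exp(-r*dt) * [p*10.464716 + (1-p)*0.998528] = 5.134812


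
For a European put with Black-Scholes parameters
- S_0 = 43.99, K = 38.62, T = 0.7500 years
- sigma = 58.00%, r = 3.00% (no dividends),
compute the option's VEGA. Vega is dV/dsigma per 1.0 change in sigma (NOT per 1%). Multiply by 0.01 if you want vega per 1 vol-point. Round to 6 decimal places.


Answer: Vega = 13.027918

Derivation:
d1 = 0.5551363361; d2 = 0.0528416019
phi(d1) = 0.3419719000; exp(-qT) = 1.0000000000; exp(-rT) = 0.9777512372
Vega = S * exp(-qT) * phi(d1) * sqrt(T) = 43.9900 * 1.0000000000 * 0.3419719000 * 0.8660254038 = 13.027918


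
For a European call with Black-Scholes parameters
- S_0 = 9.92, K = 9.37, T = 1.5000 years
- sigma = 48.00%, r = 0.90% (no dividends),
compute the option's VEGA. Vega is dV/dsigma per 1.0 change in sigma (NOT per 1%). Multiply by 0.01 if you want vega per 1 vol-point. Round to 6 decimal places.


Answer: Vega = 4.448995

Derivation:
d1 = 0.4139294482; d2 = -0.1739480900
phi(d1) = 0.3661883988; exp(-qT) = 1.0000000000; exp(-rT) = 0.9865907163
Vega = S * exp(-qT) * phi(d1) * sqrt(T) = 9.9200 * 1.0000000000 * 0.3661883988 * 1.2247448714 = 4.448995


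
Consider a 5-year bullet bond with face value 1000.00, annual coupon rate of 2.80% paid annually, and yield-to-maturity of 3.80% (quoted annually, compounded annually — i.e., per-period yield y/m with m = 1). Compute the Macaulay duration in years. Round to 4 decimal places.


Answer: Macaulay duration = 4.7278 years

Derivation:
Coupon per period c = face * coupon_rate / m = 28.000000
Periods per year m = 1; per-period yield y/m = 0.038000
Number of cashflows N = 5
Cashflows (t years, CF_t, discount factor 1/(1+y/m)^(m*t), PV):
  t = 1.0000: CF_t = 28.000000, DF = 0.963391, PV = 26.974952
  t = 2.0000: CF_t = 28.000000, DF = 0.928122, PV = 25.987430
  t = 3.0000: CF_t = 28.000000, DF = 0.894145, PV = 25.036059
  t = 4.0000: CF_t = 28.000000, DF = 0.861411, PV = 24.119518
  t = 5.0000: CF_t = 1028.000000, DF = 0.829876, PV = 853.112582
Price P = sum_t PV_t = 955.230540
Macaulay numerator sum_t t * PV_t:
  t * PV_t at t = 1.0000: 26.974952
  t * PV_t at t = 2.0000: 51.974859
  t * PV_t at t = 3.0000: 75.108178
  t * PV_t at t = 4.0000: 96.478070
  t * PV_t at t = 5.0000: 4265.562910
Macaulay duration D = (sum_t t * PV_t) / P = 4516.098969 / 955.230540 = 4.727758


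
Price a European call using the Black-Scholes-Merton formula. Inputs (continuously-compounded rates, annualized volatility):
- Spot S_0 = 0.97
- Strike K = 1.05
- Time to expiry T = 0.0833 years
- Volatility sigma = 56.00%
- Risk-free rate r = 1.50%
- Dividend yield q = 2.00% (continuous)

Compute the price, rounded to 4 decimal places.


Answer: Price = 0.0325

Derivation:
d1 = (ln(S/K) + (r - q + 0.5*sigma^2) * T) / (sigma * sqrt(T)) = -0.41209050
d2 = d1 - sigma * sqrt(T) = -0.57371624
exp(-rT) = 0.99875128; exp(-qT) = 0.99833539
C = S_0 * exp(-qT) * N(d1) - K * exp(-rT) * N(d2)
N(d1) = 0.34013655; N(d2) = 0.28307992
C = 0.9700 * 0.99833539 * 0.34013655 - 1.0500 * 0.99875128 * 0.28307992 = 0.0325


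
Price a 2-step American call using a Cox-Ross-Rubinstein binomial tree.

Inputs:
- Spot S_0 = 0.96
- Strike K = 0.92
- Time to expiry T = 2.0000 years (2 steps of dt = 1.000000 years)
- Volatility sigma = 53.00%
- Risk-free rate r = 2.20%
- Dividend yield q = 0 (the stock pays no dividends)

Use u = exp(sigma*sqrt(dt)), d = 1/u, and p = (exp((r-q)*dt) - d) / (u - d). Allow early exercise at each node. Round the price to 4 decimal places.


Answer: Price = V(0,0) = 0.2884

Derivation:
dt = T/N = 1.000000
u = exp(sigma*sqrt(dt)) = 1.698932; d = 1/u = 0.588605
p = (exp((r-q)*dt) - d) / (u - d) = 0.390550
Discount per step: exp(-r*dt) = 0.978240
Stock lattice S(k, i) with i counting down-moves:
  k=0: S(0,0) = 0.9600
  k=1: S(1,0) = 1.6310; S(1,1) = 0.5651
  k=2: S(2,0) = 2.7709; S(2,1) = 0.9600; S(2,2) = 0.3326
Terminal payoffs V(N, i) = max(S_T - K, 0):
  V(2,0) = 1.850916; V(2,1) = 0.040000; V(2,2) = 0.000000
Backward induction: V(k, i) = exp(-r*dt) * [p * V(k+1, i) + (1-p) * V(k+1, i+1)]; then take max(V_cont, immediate exercise) for American.
  V(1,0) = exp(-r*dt) * [p*1.850916 + (1-p)*0.040000] = 0.730994; exercise = 0.710975; V(1,0) = max -> 0.730994
  V(1,1) = exp(-r*dt) * [p*0.040000 + (1-p)*0.000000] = 0.015282; exercise = 0.000000; V(1,1) = max -> 0.015282
  V(0,0) = exp(-r*dt) * [p*0.730994 + (1-p)*0.015282] = 0.288389; exercise = 0.040000; V(0,0) = max -> 0.288389


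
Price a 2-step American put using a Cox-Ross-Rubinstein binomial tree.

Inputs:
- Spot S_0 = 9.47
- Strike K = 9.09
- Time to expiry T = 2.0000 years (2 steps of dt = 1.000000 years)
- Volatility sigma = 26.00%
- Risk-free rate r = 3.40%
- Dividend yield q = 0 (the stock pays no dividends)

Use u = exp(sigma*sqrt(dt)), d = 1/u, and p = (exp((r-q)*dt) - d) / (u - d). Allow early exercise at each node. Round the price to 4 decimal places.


Answer: Price = V(0,0) = 0.8622

Derivation:
dt = T/N = 1.000000
u = exp(sigma*sqrt(dt)) = 1.296930; d = 1/u = 0.771052
p = (exp((r-q)*dt) - d) / (u - d) = 0.501129
Discount per step: exp(-r*dt) = 0.966572
Stock lattice S(k, i) with i counting down-moves:
  k=0: S(0,0) = 9.4700
  k=1: S(1,0) = 12.2819; S(1,1) = 7.3019
  k=2: S(2,0) = 15.9288; S(2,1) = 9.4700; S(2,2) = 5.6301
Terminal payoffs V(N, i) = max(K - S_T, 0):
  V(2,0) = 0.000000; V(2,1) = 0.000000; V(2,2) = 3.459890
Backward induction: V(k, i) = exp(-r*dt) * [p * V(k+1, i) + (1-p) * V(k+1, i+1)]; then take max(V_cont, immediate exercise) for American.
  V(1,0) = exp(-r*dt) * [p*0.000000 + (1-p)*0.000000] = 0.000000; exercise = 0.000000; V(1,0) = max -> 0.000000
  V(1,1) = exp(-r*dt) * [p*0.000000 + (1-p)*3.459890] = 1.668340; exercise = 1.788141; V(1,1) = max -> 1.788141
  V(0,0) = exp(-r*dt) * [p*0.000000 + (1-p)*1.788141] = 0.862232; exercise = 0.000000; V(0,0) = max -> 0.862232


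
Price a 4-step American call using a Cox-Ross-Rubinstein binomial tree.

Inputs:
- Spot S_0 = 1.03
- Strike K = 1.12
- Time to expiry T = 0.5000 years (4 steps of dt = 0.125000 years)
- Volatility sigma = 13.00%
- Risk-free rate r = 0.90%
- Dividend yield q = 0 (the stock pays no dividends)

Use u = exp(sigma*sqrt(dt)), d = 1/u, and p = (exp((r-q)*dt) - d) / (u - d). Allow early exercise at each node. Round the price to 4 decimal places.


dt = T/N = 0.125000
u = exp(sigma*sqrt(dt)) = 1.047035; d = 1/u = 0.955078
p = (exp((r-q)*dt) - d) / (u - d) = 0.500753
Discount per step: exp(-r*dt) = 0.998876
Stock lattice S(k, i) with i counting down-moves:
  k=0: S(0,0) = 1.0300
  k=1: S(1,0) = 1.0784; S(1,1) = 0.9837
  k=2: S(2,0) = 1.1292; S(2,1) = 1.0300; S(2,2) = 0.9395
  k=3: S(3,0) = 1.1823; S(3,1) = 1.0784; S(3,2) = 0.9837; S(3,3) = 0.8973
  k=4: S(4,0) = 1.2379; S(4,1) = 1.1292; S(4,2) = 1.0300; S(4,3) = 0.9395; S(4,4) = 0.8570
Terminal payoffs V(N, i) = max(S_T - K, 0):
  V(4,0) = 0.117888; V(4,1) = 0.009170; V(4,2) = 0.000000; V(4,3) = 0.000000; V(4,4) = 0.000000
Backward induction: V(k, i) = exp(-r*dt) * [p * V(k+1, i) + (1-p) * V(k+1, i+1)]; then take max(V_cont, immediate exercise) for American.
  V(3,0) = exp(-r*dt) * [p*0.117888 + (1-p)*0.009170] = 0.063539; exercise = 0.062280; V(3,0) = max -> 0.063539
  V(3,1) = exp(-r*dt) * [p*0.009170 + (1-p)*0.000000] = 0.004587; exercise = 0.000000; V(3,1) = max -> 0.004587
  V(3,2) = exp(-r*dt) * [p*0.000000 + (1-p)*0.000000] = 0.000000; exercise = 0.000000; V(3,2) = max -> 0.000000
  V(3,3) = exp(-r*dt) * [p*0.000000 + (1-p)*0.000000] = 0.000000; exercise = 0.000000; V(3,3) = max -> 0.000000
  V(2,0) = exp(-r*dt) * [p*0.063539 + (1-p)*0.004587] = 0.034069; exercise = 0.009170; V(2,0) = max -> 0.034069
  V(2,1) = exp(-r*dt) * [p*0.004587 + (1-p)*0.000000] = 0.002294; exercise = 0.000000; V(2,1) = max -> 0.002294
  V(2,2) = exp(-r*dt) * [p*0.000000 + (1-p)*0.000000] = 0.000000; exercise = 0.000000; V(2,2) = max -> 0.000000
  V(1,0) = exp(-r*dt) * [p*0.034069 + (1-p)*0.002294] = 0.018185; exercise = 0.000000; V(1,0) = max -> 0.018185
  V(1,1) = exp(-r*dt) * [p*0.002294 + (1-p)*0.000000] = 0.001148; exercise = 0.000000; V(1,1) = max -> 0.001148
  V(0,0) = exp(-r*dt) * [p*0.018185 + (1-p)*0.001148] = 0.009668; exercise = 0.000000; V(0,0) = max -> 0.009668

Answer: Price = V(0,0) = 0.0097


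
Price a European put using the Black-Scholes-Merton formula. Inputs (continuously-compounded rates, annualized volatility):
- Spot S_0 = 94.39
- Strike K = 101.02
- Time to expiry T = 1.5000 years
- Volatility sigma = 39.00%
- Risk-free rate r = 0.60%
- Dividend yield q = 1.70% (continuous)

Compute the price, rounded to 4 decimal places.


Answer: Price = 22.4604

Derivation:
d1 = (ln(S/K) + (r - q + 0.5*sigma^2) * T) / (sigma * sqrt(T)) = 0.06216181
d2 = d1 - sigma * sqrt(T) = -0.41548869
exp(-rT) = 0.99104038; exp(-qT) = 0.97482238
P = K * exp(-rT) * N(-d2) - S_0 * exp(-qT) * N(-d1)
N(-d1) = 0.47521699; N(-d2) = 0.66110790
P = 101.0200 * 0.99104038 * 0.66110790 - 94.3900 * 0.97482238 * 0.47521699 = 22.4604


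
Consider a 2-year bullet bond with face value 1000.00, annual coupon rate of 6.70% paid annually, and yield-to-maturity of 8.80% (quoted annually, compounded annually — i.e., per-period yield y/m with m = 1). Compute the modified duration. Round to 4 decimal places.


Answer: Modified duration = 1.7795

Derivation:
Coupon per period c = face * coupon_rate / m = 67.000000
Periods per year m = 1; per-period yield y/m = 0.088000
Number of cashflows N = 2
Cashflows (t years, CF_t, discount factor 1/(1+y/m)^(m*t), PV):
  t = 1.0000: CF_t = 67.000000, DF = 0.919118, PV = 61.580882
  t = 2.0000: CF_t = 1067.000000, DF = 0.844777, PV = 901.377325
Price P = sum_t PV_t = 962.958207
First compute Macaulay numerator sum_t t * PV_t:
  t * PV_t at t = 1.0000: 61.580882
  t * PV_t at t = 2.0000: 1802.754650
Macaulay duration D = 1864.335532 / 962.958207 = 1.936050
Modified duration = D / (1 + y/m) = 1.936050 / (1 + 0.088000) = 1.779458


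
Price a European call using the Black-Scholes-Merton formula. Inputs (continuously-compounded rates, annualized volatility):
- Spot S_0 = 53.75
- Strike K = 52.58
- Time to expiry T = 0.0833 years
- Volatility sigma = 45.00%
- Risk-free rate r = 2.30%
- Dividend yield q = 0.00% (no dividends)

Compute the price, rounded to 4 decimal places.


d1 = (ln(S/K) + (r - q + 0.5*sigma^2) * T) / (sigma * sqrt(T)) = 0.24914085
d2 = d1 - sigma * sqrt(T) = 0.11926303
exp(-rT) = 0.99808593; exp(-qT) = 1.00000000
C = S_0 * exp(-qT) * N(d1) - K * exp(-rT) * N(d2)
N(d1) = 0.59837409; N(d2) = 0.54746651
C = 53.7500 * 1.00000000 * 0.59837409 - 52.5800 * 0.99808593 * 0.54746651 = 3.4319

Answer: Price = 3.4319


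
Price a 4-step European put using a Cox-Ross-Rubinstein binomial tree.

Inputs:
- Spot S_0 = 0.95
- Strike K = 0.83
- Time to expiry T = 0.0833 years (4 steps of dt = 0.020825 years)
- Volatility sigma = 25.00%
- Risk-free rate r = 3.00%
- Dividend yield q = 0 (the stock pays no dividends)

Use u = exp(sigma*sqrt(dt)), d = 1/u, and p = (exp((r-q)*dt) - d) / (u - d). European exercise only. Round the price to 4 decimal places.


dt = T/N = 0.020825
u = exp(sigma*sqrt(dt)) = 1.036736; d = 1/u = 0.964566
p = (exp((r-q)*dt) - d) / (u - d) = 0.499641
Discount per step: exp(-r*dt) = 0.999375
Stock lattice S(k, i) with i counting down-moves:
  k=0: S(0,0) = 0.9500
  k=1: S(1,0) = 0.9849; S(1,1) = 0.9163
  k=2: S(2,0) = 1.0211; S(2,1) = 0.9500; S(2,2) = 0.8839
  k=3: S(3,0) = 1.0586; S(3,1) = 0.9849; S(3,2) = 0.9163; S(3,3) = 0.8525
  k=4: S(4,0) = 1.0975; S(4,1) = 1.0211; S(4,2) = 0.9500; S(4,3) = 0.8839; S(4,4) = 0.8223
Terminal payoffs V(N, i) = max(K - S_T, 0):
  V(4,0) = 0.000000; V(4,1) = 0.000000; V(4,2) = 0.000000; V(4,3) = 0.000000; V(4,4) = 0.007661
Backward induction: V(k, i) = exp(-r*dt) * [p * V(k+1, i) + (1-p) * V(k+1, i+1)].
  V(3,0) = exp(-r*dt) * [p*0.000000 + (1-p)*0.000000] = 0.000000
  V(3,1) = exp(-r*dt) * [p*0.000000 + (1-p)*0.000000] = 0.000000
  V(3,2) = exp(-r*dt) * [p*0.000000 + (1-p)*0.000000] = 0.000000
  V(3,3) = exp(-r*dt) * [p*0.000000 + (1-p)*0.007661] = 0.003831
  V(2,0) = exp(-r*dt) * [p*0.000000 + (1-p)*0.000000] = 0.000000
  V(2,1) = exp(-r*dt) * [p*0.000000 + (1-p)*0.000000] = 0.000000
  V(2,2) = exp(-r*dt) * [p*0.000000 + (1-p)*0.003831] = 0.001915
  V(1,0) = exp(-r*dt) * [p*0.000000 + (1-p)*0.000000] = 0.000000
  V(1,1) = exp(-r*dt) * [p*0.000000 + (1-p)*0.001915] = 0.000958
  V(0,0) = exp(-r*dt) * [p*0.000000 + (1-p)*0.000958] = 0.000479

Answer: Price = V(0,0) = 0.0005


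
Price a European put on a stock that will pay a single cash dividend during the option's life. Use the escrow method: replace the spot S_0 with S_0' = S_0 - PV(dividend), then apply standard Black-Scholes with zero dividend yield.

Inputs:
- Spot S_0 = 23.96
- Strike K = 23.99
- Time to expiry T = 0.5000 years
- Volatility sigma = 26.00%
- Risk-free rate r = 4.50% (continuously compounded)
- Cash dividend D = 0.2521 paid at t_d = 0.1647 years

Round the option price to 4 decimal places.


PV(D) = D * exp(-r * t_d) = 0.2521 * 0.99261590 = 0.25023847
S_0' = S_0 - PV(D) = 23.9600 - 0.25023847 = 23.70976153
d1 = (ln(S_0'/K) + (r + sigma^2/2)*T) / (sigma*sqrt(T)) = 0.15039490
d2 = d1 - sigma*sqrt(T) = -0.03345287
exp(-rT) = 0.97775124
N(-d1) = 0.44022653; N(-d2) = 0.51334327
P = K * exp(-rT) * N(-d2) - S_0' * N(-d1) = 23.9900 * 0.97775124 * 0.51334327 - 23.70976153 * 0.44022653 = 1.6034

Answer: Price = 1.6034


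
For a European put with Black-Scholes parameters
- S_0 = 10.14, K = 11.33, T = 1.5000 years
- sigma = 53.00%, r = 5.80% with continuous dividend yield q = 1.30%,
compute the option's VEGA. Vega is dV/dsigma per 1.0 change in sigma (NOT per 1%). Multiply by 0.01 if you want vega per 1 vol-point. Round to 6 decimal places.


Answer: Vega = 4.700197

Derivation:
d1 = 0.2575953095; d2 = -0.3915194723
phi(d1) = 0.3859234656; exp(-qT) = 0.9806888952; exp(-rT) = 0.9166770956
Vega = S * exp(-qT) * phi(d1) * sqrt(T) = 10.1400 * 0.9806888952 * 0.3859234656 * 1.2247448714 = 4.700197


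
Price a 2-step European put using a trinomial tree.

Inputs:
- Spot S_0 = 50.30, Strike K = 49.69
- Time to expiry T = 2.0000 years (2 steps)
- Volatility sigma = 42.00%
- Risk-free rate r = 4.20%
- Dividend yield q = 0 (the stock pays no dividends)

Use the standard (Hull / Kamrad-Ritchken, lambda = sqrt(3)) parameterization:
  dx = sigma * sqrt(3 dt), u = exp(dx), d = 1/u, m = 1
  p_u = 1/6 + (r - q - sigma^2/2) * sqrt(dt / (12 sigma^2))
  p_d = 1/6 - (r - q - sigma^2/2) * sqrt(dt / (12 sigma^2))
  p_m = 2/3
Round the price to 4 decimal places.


dt = T/N = 1.000000; dx = sigma*sqrt(3*dt) = 0.727461
u = exp(dx) = 2.069819; d = 1/u = 0.483134
p_u = 0.134912, p_m = 0.666667, p_d = 0.198421
Discount per step: exp(-r*dt) = 0.958870
Stock lattice S(k, j) with j the centered position index:
  k=0: S(0,+0) = 50.3000
  k=1: S(1,-1) = 24.3016; S(1,+0) = 50.3000; S(1,+1) = 104.1119
  k=2: S(2,-2) = 11.7409; S(2,-1) = 24.3016; S(2,+0) = 50.3000; S(2,+1) = 104.1119; S(2,+2) = 215.4929
Terminal payoffs V(N, j) = max(K - S_T, 0):
  V(2,-2) = 37.949054; V(2,-1) = 25.388362; V(2,+0) = 0.000000; V(2,+1) = 0.000000; V(2,+2) = 0.000000
Backward induction: V(k, j) = exp(-r*dt) * [p_u * V(k+1, j+1) + p_m * V(k+1, j) + p_d * V(k+1, j-1)]
  V(1,-1) = exp(-r*dt) * [p_u*0.000000 + p_m*25.388362 + p_d*37.949054] = 23.449603
  V(1,+0) = exp(-r*dt) * [p_u*0.000000 + p_m*0.000000 + p_d*25.388362] = 4.830386
  V(1,+1) = exp(-r*dt) * [p_u*0.000000 + p_m*0.000000 + p_d*0.000000] = 0.000000
  V(0,+0) = exp(-r*dt) * [p_u*0.000000 + p_m*4.830386 + p_d*23.449603] = 7.549325

Answer: Price = V(0,0) = 7.5493


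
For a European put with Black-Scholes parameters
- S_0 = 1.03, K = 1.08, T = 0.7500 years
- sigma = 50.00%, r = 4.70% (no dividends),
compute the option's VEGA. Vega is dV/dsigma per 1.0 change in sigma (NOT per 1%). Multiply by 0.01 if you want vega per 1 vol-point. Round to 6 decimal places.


Answer: Vega = 0.349596

Derivation:
d1 = 0.1884419574; d2 = -0.2445707445
phi(d1) = 0.3919214982; exp(-qT) = 1.0000000000; exp(-rT) = 0.9653640451
Vega = S * exp(-qT) * phi(d1) * sqrt(T) = 1.0300 * 1.0000000000 * 0.3919214982 * 0.8660254038 = 0.349596


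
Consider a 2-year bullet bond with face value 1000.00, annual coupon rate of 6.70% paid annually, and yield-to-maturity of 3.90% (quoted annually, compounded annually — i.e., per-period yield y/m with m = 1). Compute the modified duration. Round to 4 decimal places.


Answer: Modified duration = 1.8660

Derivation:
Coupon per period c = face * coupon_rate / m = 67.000000
Periods per year m = 1; per-period yield y/m = 0.039000
Number of cashflows N = 2
Cashflows (t years, CF_t, discount factor 1/(1+y/m)^(m*t), PV):
  t = 1.0000: CF_t = 67.000000, DF = 0.962464, PV = 64.485082
  t = 2.0000: CF_t = 1067.000000, DF = 0.926337, PV = 988.401337
Price P = sum_t PV_t = 1052.886419
First compute Macaulay numerator sum_t t * PV_t:
  t * PV_t at t = 1.0000: 64.485082
  t * PV_t at t = 2.0000: 1976.802675
Macaulay duration D = 2041.287756 / 1052.886419 = 1.938754
Modified duration = D / (1 + y/m) = 1.938754 / (1 + 0.039000) = 1.865981
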